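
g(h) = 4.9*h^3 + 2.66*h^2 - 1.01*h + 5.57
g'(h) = 14.7*h^2 + 5.32*h - 1.01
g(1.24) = 17.75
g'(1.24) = 28.19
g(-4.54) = -393.54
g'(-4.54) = 277.83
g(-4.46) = -371.72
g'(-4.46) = 267.67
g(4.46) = 488.69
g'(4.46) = 315.12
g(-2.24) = -33.89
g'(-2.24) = 60.83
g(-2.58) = -58.27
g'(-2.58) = 83.11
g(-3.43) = -157.40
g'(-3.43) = 153.69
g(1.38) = 22.12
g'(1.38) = 34.33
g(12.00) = 8843.69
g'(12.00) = 2179.63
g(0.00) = 5.57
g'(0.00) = -1.01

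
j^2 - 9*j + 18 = (j - 6)*(j - 3)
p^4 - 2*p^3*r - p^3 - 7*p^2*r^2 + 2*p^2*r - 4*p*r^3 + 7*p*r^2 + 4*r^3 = (p - 1)*(p - 4*r)*(p + r)^2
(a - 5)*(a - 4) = a^2 - 9*a + 20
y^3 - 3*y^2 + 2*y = y*(y - 2)*(y - 1)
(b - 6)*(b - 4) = b^2 - 10*b + 24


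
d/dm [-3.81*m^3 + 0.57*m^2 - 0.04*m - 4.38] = -11.43*m^2 + 1.14*m - 0.04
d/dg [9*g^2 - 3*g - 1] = 18*g - 3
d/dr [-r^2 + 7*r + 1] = 7 - 2*r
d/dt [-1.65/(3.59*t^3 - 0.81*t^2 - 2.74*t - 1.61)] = (17.7705*t^2 - 2.673*t - 4.521)/(-3.59*t^3 + 0.81*t^2 + 2.74*t + 1.61)^2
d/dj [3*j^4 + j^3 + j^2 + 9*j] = 12*j^3 + 3*j^2 + 2*j + 9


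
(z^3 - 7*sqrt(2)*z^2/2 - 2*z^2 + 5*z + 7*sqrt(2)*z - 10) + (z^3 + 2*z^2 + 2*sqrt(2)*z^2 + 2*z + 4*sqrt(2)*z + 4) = 2*z^3 - 3*sqrt(2)*z^2/2 + 7*z + 11*sqrt(2)*z - 6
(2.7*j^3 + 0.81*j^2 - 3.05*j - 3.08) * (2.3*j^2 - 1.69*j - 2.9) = 6.21*j^5 - 2.7*j^4 - 16.2139*j^3 - 4.2785*j^2 + 14.0502*j + 8.932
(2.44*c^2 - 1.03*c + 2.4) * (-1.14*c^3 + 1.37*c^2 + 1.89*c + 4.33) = -2.7816*c^5 + 4.517*c^4 + 0.464499999999999*c^3 + 11.9065*c^2 + 0.0760999999999994*c + 10.392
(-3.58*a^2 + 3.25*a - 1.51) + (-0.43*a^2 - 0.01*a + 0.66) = -4.01*a^2 + 3.24*a - 0.85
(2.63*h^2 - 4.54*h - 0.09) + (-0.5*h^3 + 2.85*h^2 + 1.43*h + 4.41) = -0.5*h^3 + 5.48*h^2 - 3.11*h + 4.32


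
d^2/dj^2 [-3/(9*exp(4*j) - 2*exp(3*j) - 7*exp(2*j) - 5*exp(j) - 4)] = 3*(2*(-36*exp(3*j) + 6*exp(2*j) + 14*exp(j) + 5)^2*exp(j) + (144*exp(3*j) - 18*exp(2*j) - 28*exp(j) - 5)*(-9*exp(4*j) + 2*exp(3*j) + 7*exp(2*j) + 5*exp(j) + 4))*exp(j)/(-9*exp(4*j) + 2*exp(3*j) + 7*exp(2*j) + 5*exp(j) + 4)^3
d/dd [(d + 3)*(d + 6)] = 2*d + 9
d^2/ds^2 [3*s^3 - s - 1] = 18*s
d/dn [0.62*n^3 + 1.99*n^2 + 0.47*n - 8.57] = 1.86*n^2 + 3.98*n + 0.47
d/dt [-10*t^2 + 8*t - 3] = 8 - 20*t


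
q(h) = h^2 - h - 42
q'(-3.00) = -7.00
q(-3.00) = -30.00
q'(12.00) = 23.00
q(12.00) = 90.00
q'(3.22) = 5.44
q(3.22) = -34.85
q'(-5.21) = -11.42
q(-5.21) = -9.65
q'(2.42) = 3.84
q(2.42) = -38.56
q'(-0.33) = -1.66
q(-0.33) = -41.56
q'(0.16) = -0.68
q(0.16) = -42.13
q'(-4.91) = -10.82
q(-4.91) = -12.98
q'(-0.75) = -2.50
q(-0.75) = -40.69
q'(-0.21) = -1.42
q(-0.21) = -41.75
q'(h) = 2*h - 1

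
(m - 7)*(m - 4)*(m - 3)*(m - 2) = m^4 - 16*m^3 + 89*m^2 - 206*m + 168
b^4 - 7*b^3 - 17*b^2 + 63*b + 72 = (b - 8)*(b - 3)*(b + 1)*(b + 3)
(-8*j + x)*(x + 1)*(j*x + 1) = -8*j^2*x^2 - 8*j^2*x + j*x^3 + j*x^2 - 8*j*x - 8*j + x^2 + x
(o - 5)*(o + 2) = o^2 - 3*o - 10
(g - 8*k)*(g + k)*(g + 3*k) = g^3 - 4*g^2*k - 29*g*k^2 - 24*k^3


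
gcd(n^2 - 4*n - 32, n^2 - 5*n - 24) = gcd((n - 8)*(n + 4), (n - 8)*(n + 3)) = n - 8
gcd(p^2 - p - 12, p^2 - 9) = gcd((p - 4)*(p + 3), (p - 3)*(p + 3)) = p + 3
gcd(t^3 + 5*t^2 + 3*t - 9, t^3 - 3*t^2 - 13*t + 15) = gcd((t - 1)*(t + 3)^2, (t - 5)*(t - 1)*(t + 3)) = t^2 + 2*t - 3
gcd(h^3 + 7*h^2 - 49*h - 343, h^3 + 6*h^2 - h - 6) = 1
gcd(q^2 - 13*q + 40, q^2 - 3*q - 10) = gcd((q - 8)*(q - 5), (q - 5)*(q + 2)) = q - 5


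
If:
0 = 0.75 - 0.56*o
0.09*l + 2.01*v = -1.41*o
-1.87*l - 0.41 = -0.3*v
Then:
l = -0.37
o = 1.34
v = -0.92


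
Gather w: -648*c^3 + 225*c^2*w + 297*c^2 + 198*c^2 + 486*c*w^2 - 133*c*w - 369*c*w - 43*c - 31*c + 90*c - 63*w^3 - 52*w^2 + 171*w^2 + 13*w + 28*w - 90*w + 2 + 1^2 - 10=-648*c^3 + 495*c^2 + 16*c - 63*w^3 + w^2*(486*c + 119) + w*(225*c^2 - 502*c - 49) - 7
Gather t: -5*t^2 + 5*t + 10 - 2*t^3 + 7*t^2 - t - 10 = -2*t^3 + 2*t^2 + 4*t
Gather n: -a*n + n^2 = -a*n + n^2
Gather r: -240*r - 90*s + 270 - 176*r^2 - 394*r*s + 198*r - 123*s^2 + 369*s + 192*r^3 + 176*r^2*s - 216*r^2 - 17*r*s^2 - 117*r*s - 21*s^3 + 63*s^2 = 192*r^3 + r^2*(176*s - 392) + r*(-17*s^2 - 511*s - 42) - 21*s^3 - 60*s^2 + 279*s + 270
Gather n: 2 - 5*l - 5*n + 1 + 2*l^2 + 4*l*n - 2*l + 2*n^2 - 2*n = 2*l^2 - 7*l + 2*n^2 + n*(4*l - 7) + 3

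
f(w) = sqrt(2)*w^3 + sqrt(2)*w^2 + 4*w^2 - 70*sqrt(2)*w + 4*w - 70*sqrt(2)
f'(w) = 3*sqrt(2)*w^2 + 2*sqrt(2)*w + 8*w - 70*sqrt(2) + 4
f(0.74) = -165.75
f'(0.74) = -84.66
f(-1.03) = 3.05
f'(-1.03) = -101.65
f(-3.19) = 213.23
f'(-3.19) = -86.36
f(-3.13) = 208.02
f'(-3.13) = -87.32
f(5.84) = -187.43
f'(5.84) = 112.94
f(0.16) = -114.05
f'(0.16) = -93.15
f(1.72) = -239.17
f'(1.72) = -63.82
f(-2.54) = 154.05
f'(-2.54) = -95.13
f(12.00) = 1984.47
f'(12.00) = 645.89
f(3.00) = -297.07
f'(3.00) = -24.33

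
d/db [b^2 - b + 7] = 2*b - 1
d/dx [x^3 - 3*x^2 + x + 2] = 3*x^2 - 6*x + 1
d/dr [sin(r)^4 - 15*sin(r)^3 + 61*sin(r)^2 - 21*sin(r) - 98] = (4*sin(r)^3 - 45*sin(r)^2 + 122*sin(r) - 21)*cos(r)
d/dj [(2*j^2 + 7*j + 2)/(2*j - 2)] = (j^2 - 2*j - 9/2)/(j^2 - 2*j + 1)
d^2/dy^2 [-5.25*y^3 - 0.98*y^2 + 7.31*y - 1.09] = -31.5*y - 1.96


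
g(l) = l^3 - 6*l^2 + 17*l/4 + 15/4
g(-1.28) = -13.62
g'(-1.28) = 24.53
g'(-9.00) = 355.25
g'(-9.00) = 355.25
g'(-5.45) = 158.76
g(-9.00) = -1249.50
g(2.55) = -7.85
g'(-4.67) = 125.72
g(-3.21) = -104.79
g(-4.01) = -174.25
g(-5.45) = -359.51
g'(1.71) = -7.50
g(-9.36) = -1381.71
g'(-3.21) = 73.68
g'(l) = 3*l^2 - 12*l + 17/4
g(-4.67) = -248.80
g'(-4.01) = 100.61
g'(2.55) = -6.84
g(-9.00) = -1249.50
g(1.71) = -1.53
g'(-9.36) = 379.40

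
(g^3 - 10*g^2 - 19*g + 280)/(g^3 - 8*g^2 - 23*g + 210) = (g - 8)/(g - 6)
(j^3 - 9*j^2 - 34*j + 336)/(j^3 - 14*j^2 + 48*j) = (j^2 - j - 42)/(j*(j - 6))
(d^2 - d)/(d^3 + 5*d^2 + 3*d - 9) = d/(d^2 + 6*d + 9)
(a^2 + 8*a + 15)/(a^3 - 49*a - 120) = 1/(a - 8)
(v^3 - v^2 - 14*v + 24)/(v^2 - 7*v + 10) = (v^2 + v - 12)/(v - 5)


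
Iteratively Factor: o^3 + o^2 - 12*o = (o)*(o^2 + o - 12) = o*(o - 3)*(o + 4)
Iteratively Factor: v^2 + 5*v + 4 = (v + 4)*(v + 1)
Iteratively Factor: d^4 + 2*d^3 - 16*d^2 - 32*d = (d + 2)*(d^3 - 16*d) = (d + 2)*(d + 4)*(d^2 - 4*d) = (d - 4)*(d + 2)*(d + 4)*(d)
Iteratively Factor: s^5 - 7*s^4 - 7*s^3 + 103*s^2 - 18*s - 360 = (s - 5)*(s^4 - 2*s^3 - 17*s^2 + 18*s + 72) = (s - 5)*(s + 3)*(s^3 - 5*s^2 - 2*s + 24) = (s - 5)*(s - 3)*(s + 3)*(s^2 - 2*s - 8) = (s - 5)*(s - 4)*(s - 3)*(s + 3)*(s + 2)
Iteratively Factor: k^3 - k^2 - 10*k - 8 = (k + 1)*(k^2 - 2*k - 8) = (k - 4)*(k + 1)*(k + 2)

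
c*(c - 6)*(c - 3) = c^3 - 9*c^2 + 18*c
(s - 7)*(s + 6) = s^2 - s - 42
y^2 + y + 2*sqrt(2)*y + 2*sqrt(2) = (y + 1)*(y + 2*sqrt(2))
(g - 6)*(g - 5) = g^2 - 11*g + 30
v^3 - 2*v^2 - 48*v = v*(v - 8)*(v + 6)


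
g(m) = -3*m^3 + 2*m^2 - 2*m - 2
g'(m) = -9*m^2 + 4*m - 2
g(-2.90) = 93.79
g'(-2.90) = -89.29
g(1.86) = -18.11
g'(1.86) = -25.70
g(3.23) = -88.69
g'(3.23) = -82.98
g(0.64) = -3.25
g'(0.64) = -3.13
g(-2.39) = 55.16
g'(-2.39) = -62.97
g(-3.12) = 114.82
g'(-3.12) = -102.09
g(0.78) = -3.77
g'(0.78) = -4.36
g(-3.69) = 183.34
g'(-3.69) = -139.30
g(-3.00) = 103.00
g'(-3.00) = -95.00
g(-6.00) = 730.00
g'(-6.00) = -350.00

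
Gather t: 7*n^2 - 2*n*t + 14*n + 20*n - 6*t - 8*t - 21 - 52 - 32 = 7*n^2 + 34*n + t*(-2*n - 14) - 105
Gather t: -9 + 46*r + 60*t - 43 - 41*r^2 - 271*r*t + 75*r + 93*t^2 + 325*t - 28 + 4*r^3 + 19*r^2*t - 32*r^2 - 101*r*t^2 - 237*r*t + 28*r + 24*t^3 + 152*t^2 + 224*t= 4*r^3 - 73*r^2 + 149*r + 24*t^3 + t^2*(245 - 101*r) + t*(19*r^2 - 508*r + 609) - 80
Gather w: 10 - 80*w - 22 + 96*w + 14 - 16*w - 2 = 0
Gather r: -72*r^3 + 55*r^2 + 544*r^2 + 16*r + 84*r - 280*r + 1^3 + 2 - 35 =-72*r^3 + 599*r^2 - 180*r - 32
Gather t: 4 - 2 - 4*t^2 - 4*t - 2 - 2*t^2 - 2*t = -6*t^2 - 6*t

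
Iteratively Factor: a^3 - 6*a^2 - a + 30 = (a + 2)*(a^2 - 8*a + 15) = (a - 3)*(a + 2)*(a - 5)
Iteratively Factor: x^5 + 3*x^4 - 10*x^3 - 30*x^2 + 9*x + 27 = (x - 1)*(x^4 + 4*x^3 - 6*x^2 - 36*x - 27) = (x - 1)*(x + 1)*(x^3 + 3*x^2 - 9*x - 27) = (x - 1)*(x + 1)*(x + 3)*(x^2 - 9) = (x - 1)*(x + 1)*(x + 3)^2*(x - 3)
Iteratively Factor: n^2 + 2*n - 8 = (n + 4)*(n - 2)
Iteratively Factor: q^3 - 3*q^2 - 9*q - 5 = (q - 5)*(q^2 + 2*q + 1) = (q - 5)*(q + 1)*(q + 1)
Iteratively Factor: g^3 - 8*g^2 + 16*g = (g - 4)*(g^2 - 4*g) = g*(g - 4)*(g - 4)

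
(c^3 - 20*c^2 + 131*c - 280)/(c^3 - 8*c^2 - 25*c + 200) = (c - 7)/(c + 5)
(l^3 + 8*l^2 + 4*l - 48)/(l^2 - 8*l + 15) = (l^3 + 8*l^2 + 4*l - 48)/(l^2 - 8*l + 15)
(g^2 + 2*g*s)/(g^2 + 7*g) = (g + 2*s)/(g + 7)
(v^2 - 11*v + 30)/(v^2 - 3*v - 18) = (v - 5)/(v + 3)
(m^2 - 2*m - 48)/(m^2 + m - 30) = (m - 8)/(m - 5)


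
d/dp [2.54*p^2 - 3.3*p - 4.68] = 5.08*p - 3.3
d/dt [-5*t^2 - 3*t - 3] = -10*t - 3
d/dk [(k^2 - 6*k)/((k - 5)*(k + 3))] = 2*(2*k^2 - 15*k + 45)/(k^4 - 4*k^3 - 26*k^2 + 60*k + 225)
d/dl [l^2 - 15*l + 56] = 2*l - 15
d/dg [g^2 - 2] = 2*g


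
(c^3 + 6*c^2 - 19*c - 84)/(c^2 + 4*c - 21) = (c^2 - c - 12)/(c - 3)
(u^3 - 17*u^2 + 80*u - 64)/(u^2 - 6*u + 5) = (u^2 - 16*u + 64)/(u - 5)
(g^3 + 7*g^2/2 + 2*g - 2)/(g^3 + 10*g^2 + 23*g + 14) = (g^2 + 3*g/2 - 1)/(g^2 + 8*g + 7)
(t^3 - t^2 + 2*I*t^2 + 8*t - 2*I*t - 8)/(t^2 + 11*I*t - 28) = (t^2 - t*(1 + 2*I) + 2*I)/(t + 7*I)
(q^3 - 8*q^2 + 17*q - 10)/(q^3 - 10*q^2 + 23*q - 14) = (q - 5)/(q - 7)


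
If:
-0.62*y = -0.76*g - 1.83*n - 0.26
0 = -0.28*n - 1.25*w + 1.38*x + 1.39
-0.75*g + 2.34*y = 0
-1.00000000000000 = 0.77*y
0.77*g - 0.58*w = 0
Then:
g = -4.05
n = 1.10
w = -5.38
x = -5.66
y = -1.30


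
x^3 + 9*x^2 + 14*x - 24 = (x - 1)*(x + 4)*(x + 6)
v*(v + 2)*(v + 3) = v^3 + 5*v^2 + 6*v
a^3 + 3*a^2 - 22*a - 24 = (a - 4)*(a + 1)*(a + 6)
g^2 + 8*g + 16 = (g + 4)^2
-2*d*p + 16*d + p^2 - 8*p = (-2*d + p)*(p - 8)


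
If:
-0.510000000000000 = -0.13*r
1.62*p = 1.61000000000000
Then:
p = 0.99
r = 3.92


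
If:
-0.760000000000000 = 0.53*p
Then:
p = -1.43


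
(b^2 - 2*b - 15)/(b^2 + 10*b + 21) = (b - 5)/(b + 7)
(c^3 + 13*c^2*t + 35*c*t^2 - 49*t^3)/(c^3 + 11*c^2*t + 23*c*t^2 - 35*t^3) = (c + 7*t)/(c + 5*t)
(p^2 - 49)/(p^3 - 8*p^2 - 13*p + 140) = (p + 7)/(p^2 - p - 20)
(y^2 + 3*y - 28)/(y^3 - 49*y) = (y - 4)/(y*(y - 7))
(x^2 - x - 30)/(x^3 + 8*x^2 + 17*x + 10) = (x - 6)/(x^2 + 3*x + 2)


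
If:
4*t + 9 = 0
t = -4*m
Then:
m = 9/16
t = -9/4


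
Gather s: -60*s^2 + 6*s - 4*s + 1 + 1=-60*s^2 + 2*s + 2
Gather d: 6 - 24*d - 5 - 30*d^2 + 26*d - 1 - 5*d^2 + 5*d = -35*d^2 + 7*d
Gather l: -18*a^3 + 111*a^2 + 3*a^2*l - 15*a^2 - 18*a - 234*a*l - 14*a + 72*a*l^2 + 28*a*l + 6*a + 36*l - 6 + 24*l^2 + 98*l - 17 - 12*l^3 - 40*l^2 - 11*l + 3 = -18*a^3 + 96*a^2 - 26*a - 12*l^3 + l^2*(72*a - 16) + l*(3*a^2 - 206*a + 123) - 20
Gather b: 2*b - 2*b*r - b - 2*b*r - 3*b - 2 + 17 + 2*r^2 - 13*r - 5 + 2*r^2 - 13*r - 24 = b*(-4*r - 2) + 4*r^2 - 26*r - 14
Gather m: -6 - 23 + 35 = 6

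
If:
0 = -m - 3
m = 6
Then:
No Solution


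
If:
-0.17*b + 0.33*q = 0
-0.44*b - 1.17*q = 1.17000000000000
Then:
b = -1.12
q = -0.58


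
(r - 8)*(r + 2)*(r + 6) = r^3 - 52*r - 96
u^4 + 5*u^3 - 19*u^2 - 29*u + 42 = (u - 3)*(u - 1)*(u + 2)*(u + 7)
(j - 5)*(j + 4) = j^2 - j - 20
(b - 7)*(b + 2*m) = b^2 + 2*b*m - 7*b - 14*m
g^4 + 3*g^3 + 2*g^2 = g^2*(g + 1)*(g + 2)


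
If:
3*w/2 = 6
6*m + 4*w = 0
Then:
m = -8/3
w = 4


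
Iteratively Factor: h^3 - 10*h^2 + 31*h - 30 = (h - 3)*(h^2 - 7*h + 10) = (h - 5)*(h - 3)*(h - 2)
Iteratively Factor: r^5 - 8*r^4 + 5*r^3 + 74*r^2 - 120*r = (r - 5)*(r^4 - 3*r^3 - 10*r^2 + 24*r) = (r - 5)*(r - 2)*(r^3 - r^2 - 12*r) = r*(r - 5)*(r - 2)*(r^2 - r - 12) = r*(r - 5)*(r - 4)*(r - 2)*(r + 3)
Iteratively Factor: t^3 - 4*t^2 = (t)*(t^2 - 4*t) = t^2*(t - 4)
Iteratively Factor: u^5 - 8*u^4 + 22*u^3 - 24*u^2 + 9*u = (u)*(u^4 - 8*u^3 + 22*u^2 - 24*u + 9) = u*(u - 1)*(u^3 - 7*u^2 + 15*u - 9) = u*(u - 3)*(u - 1)*(u^2 - 4*u + 3) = u*(u - 3)*(u - 1)^2*(u - 3)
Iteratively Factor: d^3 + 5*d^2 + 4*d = (d)*(d^2 + 5*d + 4) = d*(d + 4)*(d + 1)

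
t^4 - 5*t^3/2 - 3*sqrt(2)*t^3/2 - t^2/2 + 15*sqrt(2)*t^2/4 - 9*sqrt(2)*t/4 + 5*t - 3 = (t - 3/2)*(t - 1)*(t - 2*sqrt(2))*(t + sqrt(2)/2)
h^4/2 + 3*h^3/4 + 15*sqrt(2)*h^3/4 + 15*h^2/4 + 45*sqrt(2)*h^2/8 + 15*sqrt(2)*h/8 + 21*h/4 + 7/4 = (h/2 + 1/2)*(h + 1/2)*(h + sqrt(2)/2)*(h + 7*sqrt(2))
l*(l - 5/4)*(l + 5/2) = l^3 + 5*l^2/4 - 25*l/8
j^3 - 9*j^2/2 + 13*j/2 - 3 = (j - 2)*(j - 3/2)*(j - 1)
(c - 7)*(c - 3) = c^2 - 10*c + 21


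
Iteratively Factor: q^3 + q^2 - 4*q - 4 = (q - 2)*(q^2 + 3*q + 2) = (q - 2)*(q + 2)*(q + 1)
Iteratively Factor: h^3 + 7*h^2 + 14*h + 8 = (h + 4)*(h^2 + 3*h + 2) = (h + 1)*(h + 4)*(h + 2)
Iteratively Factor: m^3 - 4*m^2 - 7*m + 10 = (m - 1)*(m^2 - 3*m - 10) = (m - 5)*(m - 1)*(m + 2)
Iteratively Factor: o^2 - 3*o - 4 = (o - 4)*(o + 1)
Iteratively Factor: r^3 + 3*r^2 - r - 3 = (r + 3)*(r^2 - 1) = (r + 1)*(r + 3)*(r - 1)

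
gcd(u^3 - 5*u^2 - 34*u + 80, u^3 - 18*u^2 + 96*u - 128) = u^2 - 10*u + 16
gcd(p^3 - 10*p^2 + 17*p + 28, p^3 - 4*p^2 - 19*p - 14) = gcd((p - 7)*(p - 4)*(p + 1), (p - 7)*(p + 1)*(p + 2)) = p^2 - 6*p - 7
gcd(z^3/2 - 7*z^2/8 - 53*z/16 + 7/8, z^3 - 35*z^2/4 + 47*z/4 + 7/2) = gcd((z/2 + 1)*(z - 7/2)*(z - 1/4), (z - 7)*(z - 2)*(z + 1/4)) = 1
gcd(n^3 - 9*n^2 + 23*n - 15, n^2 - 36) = 1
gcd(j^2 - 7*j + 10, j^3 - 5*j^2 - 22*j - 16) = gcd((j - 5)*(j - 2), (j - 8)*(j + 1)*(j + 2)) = 1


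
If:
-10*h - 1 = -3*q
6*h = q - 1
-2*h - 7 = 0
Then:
No Solution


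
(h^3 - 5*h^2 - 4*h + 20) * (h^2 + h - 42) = h^5 - 4*h^4 - 51*h^3 + 226*h^2 + 188*h - 840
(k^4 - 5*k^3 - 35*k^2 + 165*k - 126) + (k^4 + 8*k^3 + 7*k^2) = 2*k^4 + 3*k^3 - 28*k^2 + 165*k - 126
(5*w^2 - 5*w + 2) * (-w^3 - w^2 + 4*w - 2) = -5*w^5 + 23*w^3 - 32*w^2 + 18*w - 4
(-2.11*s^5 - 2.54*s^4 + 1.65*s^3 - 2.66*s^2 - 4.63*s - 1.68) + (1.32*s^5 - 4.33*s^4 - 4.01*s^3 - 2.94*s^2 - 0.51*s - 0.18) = -0.79*s^5 - 6.87*s^4 - 2.36*s^3 - 5.6*s^2 - 5.14*s - 1.86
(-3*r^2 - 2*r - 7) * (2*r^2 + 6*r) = -6*r^4 - 22*r^3 - 26*r^2 - 42*r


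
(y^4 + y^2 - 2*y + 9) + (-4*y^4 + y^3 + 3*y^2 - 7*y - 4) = -3*y^4 + y^3 + 4*y^2 - 9*y + 5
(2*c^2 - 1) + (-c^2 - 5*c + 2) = c^2 - 5*c + 1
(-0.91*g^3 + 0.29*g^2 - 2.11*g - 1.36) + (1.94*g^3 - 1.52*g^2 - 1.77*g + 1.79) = 1.03*g^3 - 1.23*g^2 - 3.88*g + 0.43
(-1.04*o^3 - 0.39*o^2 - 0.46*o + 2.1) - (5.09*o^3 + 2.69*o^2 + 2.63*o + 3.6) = -6.13*o^3 - 3.08*o^2 - 3.09*o - 1.5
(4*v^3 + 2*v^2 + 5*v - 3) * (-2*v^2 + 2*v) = -8*v^5 + 4*v^4 - 6*v^3 + 16*v^2 - 6*v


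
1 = 1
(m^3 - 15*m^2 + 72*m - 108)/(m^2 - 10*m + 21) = (m^2 - 12*m + 36)/(m - 7)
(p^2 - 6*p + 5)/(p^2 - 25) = (p - 1)/(p + 5)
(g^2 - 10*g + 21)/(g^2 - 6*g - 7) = (g - 3)/(g + 1)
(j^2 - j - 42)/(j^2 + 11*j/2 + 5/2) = 2*(j^2 - j - 42)/(2*j^2 + 11*j + 5)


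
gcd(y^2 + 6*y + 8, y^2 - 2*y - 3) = 1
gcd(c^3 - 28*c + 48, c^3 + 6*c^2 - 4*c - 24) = c^2 + 4*c - 12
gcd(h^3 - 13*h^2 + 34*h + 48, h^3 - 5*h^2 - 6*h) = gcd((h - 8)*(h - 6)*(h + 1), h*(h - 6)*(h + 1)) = h^2 - 5*h - 6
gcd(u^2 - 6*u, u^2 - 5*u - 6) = u - 6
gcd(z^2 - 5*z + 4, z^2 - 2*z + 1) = z - 1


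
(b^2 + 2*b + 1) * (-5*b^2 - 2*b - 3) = -5*b^4 - 12*b^3 - 12*b^2 - 8*b - 3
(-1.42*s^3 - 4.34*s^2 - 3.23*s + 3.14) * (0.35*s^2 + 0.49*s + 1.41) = -0.497*s^5 - 2.2148*s^4 - 5.2593*s^3 - 6.6031*s^2 - 3.0157*s + 4.4274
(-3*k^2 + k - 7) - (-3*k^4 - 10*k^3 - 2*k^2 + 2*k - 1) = 3*k^4 + 10*k^3 - k^2 - k - 6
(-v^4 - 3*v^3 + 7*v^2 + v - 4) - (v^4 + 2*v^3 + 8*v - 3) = -2*v^4 - 5*v^3 + 7*v^2 - 7*v - 1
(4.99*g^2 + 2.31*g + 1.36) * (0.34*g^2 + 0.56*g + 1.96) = 1.6966*g^4 + 3.5798*g^3 + 11.5364*g^2 + 5.2892*g + 2.6656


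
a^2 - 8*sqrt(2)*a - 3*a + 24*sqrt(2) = (a - 3)*(a - 8*sqrt(2))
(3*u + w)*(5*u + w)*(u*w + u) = 15*u^3*w + 15*u^3 + 8*u^2*w^2 + 8*u^2*w + u*w^3 + u*w^2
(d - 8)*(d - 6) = d^2 - 14*d + 48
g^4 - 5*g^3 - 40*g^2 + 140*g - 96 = (g - 8)*(g - 2)*(g - 1)*(g + 6)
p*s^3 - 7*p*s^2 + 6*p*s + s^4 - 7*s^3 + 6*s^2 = s*(p + s)*(s - 6)*(s - 1)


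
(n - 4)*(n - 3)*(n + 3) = n^3 - 4*n^2 - 9*n + 36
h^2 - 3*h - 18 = (h - 6)*(h + 3)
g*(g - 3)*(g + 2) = g^3 - g^2 - 6*g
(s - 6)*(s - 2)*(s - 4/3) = s^3 - 28*s^2/3 + 68*s/3 - 16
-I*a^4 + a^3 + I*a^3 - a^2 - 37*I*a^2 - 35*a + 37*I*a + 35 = (a - 5*I)*(a - I)*(a + 7*I)*(-I*a + I)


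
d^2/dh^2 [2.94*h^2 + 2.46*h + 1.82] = 5.88000000000000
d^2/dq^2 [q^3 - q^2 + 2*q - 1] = 6*q - 2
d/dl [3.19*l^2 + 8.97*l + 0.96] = 6.38*l + 8.97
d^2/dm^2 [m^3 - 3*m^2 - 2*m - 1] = 6*m - 6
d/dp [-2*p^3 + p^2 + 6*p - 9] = -6*p^2 + 2*p + 6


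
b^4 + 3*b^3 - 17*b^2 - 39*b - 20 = (b - 4)*(b + 1)^2*(b + 5)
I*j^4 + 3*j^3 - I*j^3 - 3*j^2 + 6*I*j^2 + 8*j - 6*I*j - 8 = (j - 1)*(j - 4*I)*(j + 2*I)*(I*j + 1)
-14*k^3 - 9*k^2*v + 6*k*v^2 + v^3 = (-2*k + v)*(k + v)*(7*k + v)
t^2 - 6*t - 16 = (t - 8)*(t + 2)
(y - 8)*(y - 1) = y^2 - 9*y + 8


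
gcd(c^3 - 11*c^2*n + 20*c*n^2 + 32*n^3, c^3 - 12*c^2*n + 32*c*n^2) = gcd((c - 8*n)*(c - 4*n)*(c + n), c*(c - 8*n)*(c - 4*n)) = c^2 - 12*c*n + 32*n^2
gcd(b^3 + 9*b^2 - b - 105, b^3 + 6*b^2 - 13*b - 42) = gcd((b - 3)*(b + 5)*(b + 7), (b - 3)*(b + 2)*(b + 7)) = b^2 + 4*b - 21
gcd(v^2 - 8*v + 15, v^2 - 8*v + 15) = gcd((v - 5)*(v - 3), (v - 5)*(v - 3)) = v^2 - 8*v + 15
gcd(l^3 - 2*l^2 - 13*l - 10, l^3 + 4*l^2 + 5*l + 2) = l^2 + 3*l + 2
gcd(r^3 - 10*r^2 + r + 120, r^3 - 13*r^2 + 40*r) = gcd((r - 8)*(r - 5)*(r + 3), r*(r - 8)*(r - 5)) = r^2 - 13*r + 40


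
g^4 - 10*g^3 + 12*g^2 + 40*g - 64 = (g - 8)*(g - 2)^2*(g + 2)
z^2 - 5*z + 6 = (z - 3)*(z - 2)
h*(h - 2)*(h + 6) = h^3 + 4*h^2 - 12*h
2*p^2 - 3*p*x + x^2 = (-2*p + x)*(-p + x)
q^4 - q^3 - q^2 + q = q*(q - 1)^2*(q + 1)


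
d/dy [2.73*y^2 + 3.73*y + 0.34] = 5.46*y + 3.73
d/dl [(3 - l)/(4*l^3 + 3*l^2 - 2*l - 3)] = (8*l^3 - 33*l^2 - 18*l + 9)/(16*l^6 + 24*l^5 - 7*l^4 - 36*l^3 - 14*l^2 + 12*l + 9)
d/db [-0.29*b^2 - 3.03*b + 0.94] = -0.58*b - 3.03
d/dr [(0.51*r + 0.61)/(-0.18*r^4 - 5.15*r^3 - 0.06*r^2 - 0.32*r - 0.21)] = (0.2754*r^4 + 5.6922*r^3 + 9.4551*r^2 + 0.0732*r + 0.0881)/(0.0324*r^8 + 1.854*r^7 + 26.5441*r^6 + 0.7332*r^5 + 3.3752*r^4 + 2.2014*r^3 + 0.1276*r^2 + 0.1344*r + 0.0441)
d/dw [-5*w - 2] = -5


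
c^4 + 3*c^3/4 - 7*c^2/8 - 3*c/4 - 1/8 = (c - 1)*(c + 1/4)*(c + 1/2)*(c + 1)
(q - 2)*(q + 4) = q^2 + 2*q - 8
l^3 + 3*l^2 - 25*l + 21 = (l - 3)*(l - 1)*(l + 7)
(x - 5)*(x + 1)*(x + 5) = x^3 + x^2 - 25*x - 25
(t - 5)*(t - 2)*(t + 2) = t^3 - 5*t^2 - 4*t + 20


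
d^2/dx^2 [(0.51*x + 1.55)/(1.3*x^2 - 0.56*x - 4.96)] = ((-3.978*x - 3.4588)*(-1.3*x^2 + 0.56*x + 4.96) - (0.51*x + 1.55)*(2.6*x - 0.56)*(5.2*x - 1.12))/(-1.3*x^2 + 0.56*x + 4.96)^3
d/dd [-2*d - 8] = -2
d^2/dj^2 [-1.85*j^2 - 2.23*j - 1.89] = -3.70000000000000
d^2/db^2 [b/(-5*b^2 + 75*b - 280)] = 2*(-b*(2*b - 15)^2 + 3*(b - 5)*(b^2 - 15*b + 56))/(5*(b^2 - 15*b + 56)^3)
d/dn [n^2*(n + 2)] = n*(3*n + 4)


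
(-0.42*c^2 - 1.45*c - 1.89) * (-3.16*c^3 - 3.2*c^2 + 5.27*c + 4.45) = 1.3272*c^5 + 5.926*c^4 + 8.399*c^3 - 3.4625*c^2 - 16.4128*c - 8.4105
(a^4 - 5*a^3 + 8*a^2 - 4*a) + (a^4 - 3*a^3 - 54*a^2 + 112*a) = 2*a^4 - 8*a^3 - 46*a^2 + 108*a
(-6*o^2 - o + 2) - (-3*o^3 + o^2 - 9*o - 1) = 3*o^3 - 7*o^2 + 8*o + 3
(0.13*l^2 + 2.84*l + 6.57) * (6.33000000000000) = 0.8229*l^2 + 17.9772*l + 41.5881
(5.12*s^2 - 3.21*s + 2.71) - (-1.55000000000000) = 5.12*s^2 - 3.21*s + 4.26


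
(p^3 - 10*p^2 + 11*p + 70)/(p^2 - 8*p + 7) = (p^2 - 3*p - 10)/(p - 1)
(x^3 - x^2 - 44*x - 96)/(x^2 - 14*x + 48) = (x^2 + 7*x + 12)/(x - 6)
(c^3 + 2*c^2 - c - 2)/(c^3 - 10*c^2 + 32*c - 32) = (c^3 + 2*c^2 - c - 2)/(c^3 - 10*c^2 + 32*c - 32)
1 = 1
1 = 1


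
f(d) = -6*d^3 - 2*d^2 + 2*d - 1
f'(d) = -18*d^2 - 4*d + 2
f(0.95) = -6.05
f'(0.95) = -18.04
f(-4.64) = 546.04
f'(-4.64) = -366.97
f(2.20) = -70.17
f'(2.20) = -93.92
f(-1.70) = 19.30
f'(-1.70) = -43.22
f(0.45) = -1.05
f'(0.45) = -3.44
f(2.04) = -56.18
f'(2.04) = -81.07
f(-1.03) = 1.37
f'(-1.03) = -12.98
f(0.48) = -1.16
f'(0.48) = -4.07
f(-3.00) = 137.00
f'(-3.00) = -148.00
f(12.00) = -10633.00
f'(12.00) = -2638.00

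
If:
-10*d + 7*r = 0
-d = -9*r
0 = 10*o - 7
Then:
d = 0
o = 7/10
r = 0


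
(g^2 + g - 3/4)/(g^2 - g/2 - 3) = (g - 1/2)/(g - 2)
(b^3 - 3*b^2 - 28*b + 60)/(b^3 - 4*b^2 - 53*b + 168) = (b^3 - 3*b^2 - 28*b + 60)/(b^3 - 4*b^2 - 53*b + 168)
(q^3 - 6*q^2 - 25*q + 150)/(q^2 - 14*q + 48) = (q^2 - 25)/(q - 8)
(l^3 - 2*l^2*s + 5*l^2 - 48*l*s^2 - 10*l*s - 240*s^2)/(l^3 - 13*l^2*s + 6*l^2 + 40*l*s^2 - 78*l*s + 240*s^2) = (-l^2 - 6*l*s - 5*l - 30*s)/(-l^2 + 5*l*s - 6*l + 30*s)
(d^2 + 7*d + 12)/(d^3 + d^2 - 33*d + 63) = (d^2 + 7*d + 12)/(d^3 + d^2 - 33*d + 63)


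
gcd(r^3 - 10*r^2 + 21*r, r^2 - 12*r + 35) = r - 7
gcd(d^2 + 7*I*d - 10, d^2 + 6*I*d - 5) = d + 5*I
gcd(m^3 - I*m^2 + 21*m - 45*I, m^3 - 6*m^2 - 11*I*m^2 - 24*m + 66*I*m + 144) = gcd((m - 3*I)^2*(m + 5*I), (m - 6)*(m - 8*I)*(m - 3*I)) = m - 3*I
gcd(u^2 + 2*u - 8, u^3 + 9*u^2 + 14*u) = 1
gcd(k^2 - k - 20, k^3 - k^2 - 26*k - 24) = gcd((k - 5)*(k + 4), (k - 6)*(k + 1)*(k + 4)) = k + 4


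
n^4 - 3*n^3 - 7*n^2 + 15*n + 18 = (n - 3)^2*(n + 1)*(n + 2)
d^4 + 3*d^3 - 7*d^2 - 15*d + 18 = (d - 2)*(d - 1)*(d + 3)^2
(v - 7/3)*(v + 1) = v^2 - 4*v/3 - 7/3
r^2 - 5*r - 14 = (r - 7)*(r + 2)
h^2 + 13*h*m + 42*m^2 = (h + 6*m)*(h + 7*m)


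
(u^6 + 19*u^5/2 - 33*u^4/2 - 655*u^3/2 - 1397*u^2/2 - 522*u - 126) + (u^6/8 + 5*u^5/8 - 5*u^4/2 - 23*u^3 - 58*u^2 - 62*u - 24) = 9*u^6/8 + 81*u^5/8 - 19*u^4 - 701*u^3/2 - 1513*u^2/2 - 584*u - 150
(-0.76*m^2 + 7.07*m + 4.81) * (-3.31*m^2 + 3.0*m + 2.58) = 2.5156*m^4 - 25.6817*m^3 + 3.3281*m^2 + 32.6706*m + 12.4098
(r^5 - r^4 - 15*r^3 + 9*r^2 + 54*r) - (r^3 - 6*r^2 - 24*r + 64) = r^5 - r^4 - 16*r^3 + 15*r^2 + 78*r - 64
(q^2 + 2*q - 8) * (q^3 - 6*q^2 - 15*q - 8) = q^5 - 4*q^4 - 35*q^3 + 10*q^2 + 104*q + 64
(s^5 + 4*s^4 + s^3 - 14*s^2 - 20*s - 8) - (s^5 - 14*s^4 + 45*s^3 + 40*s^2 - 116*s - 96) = 18*s^4 - 44*s^3 - 54*s^2 + 96*s + 88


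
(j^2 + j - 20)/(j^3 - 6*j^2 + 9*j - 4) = (j + 5)/(j^2 - 2*j + 1)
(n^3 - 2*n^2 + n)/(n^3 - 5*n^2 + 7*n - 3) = n/(n - 3)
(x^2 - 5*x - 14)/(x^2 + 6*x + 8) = (x - 7)/(x + 4)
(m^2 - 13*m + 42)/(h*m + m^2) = (m^2 - 13*m + 42)/(m*(h + m))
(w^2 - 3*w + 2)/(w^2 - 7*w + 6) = (w - 2)/(w - 6)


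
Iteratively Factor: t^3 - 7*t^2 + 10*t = (t - 5)*(t^2 - 2*t) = t*(t - 5)*(t - 2)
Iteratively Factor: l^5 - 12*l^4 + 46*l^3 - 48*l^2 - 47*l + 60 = (l - 5)*(l^4 - 7*l^3 + 11*l^2 + 7*l - 12) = (l - 5)*(l - 3)*(l^3 - 4*l^2 - l + 4) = (l - 5)*(l - 3)*(l - 1)*(l^2 - 3*l - 4) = (l - 5)*(l - 3)*(l - 1)*(l + 1)*(l - 4)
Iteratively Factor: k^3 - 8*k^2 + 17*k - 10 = (k - 1)*(k^2 - 7*k + 10) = (k - 2)*(k - 1)*(k - 5)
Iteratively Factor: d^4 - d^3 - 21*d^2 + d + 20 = (d + 1)*(d^3 - 2*d^2 - 19*d + 20) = (d - 5)*(d + 1)*(d^2 + 3*d - 4) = (d - 5)*(d - 1)*(d + 1)*(d + 4)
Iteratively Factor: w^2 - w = (w - 1)*(w)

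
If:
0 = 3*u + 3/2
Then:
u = -1/2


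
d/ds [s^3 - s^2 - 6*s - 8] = 3*s^2 - 2*s - 6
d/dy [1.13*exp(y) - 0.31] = 1.13*exp(y)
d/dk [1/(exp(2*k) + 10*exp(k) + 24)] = 2*(-exp(k) - 5)*exp(k)/(exp(2*k) + 10*exp(k) + 24)^2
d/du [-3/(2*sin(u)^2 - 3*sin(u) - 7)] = 3*(4*sin(u) - 3)*cos(u)/(3*sin(u) + cos(2*u) + 6)^2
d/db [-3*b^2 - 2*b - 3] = -6*b - 2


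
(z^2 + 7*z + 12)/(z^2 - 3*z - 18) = (z + 4)/(z - 6)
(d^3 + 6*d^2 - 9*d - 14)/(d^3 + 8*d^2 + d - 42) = (d + 1)/(d + 3)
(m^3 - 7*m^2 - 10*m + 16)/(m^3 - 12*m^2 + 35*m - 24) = (m + 2)/(m - 3)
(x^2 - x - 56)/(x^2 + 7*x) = (x - 8)/x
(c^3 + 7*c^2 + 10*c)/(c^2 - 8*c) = (c^2 + 7*c + 10)/(c - 8)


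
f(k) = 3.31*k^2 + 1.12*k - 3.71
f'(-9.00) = -58.46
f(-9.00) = 254.32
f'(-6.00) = -38.60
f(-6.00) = 108.73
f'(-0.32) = -1.00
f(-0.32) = -3.73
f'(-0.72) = -3.65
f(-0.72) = -2.80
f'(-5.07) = -32.44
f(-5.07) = 75.69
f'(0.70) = 5.75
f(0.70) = -1.30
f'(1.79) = 12.97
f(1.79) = 8.90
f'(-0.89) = -4.77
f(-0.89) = -2.08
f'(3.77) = 26.08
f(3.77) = 47.56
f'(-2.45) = -15.10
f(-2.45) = 13.41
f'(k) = 6.62*k + 1.12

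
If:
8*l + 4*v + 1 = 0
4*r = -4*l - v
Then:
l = -v/2 - 1/8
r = v/4 + 1/8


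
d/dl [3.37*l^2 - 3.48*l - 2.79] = 6.74*l - 3.48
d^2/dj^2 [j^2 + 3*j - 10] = 2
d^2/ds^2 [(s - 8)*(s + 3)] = 2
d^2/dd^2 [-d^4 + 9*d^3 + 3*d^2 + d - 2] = -12*d^2 + 54*d + 6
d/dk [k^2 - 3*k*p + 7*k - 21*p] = 2*k - 3*p + 7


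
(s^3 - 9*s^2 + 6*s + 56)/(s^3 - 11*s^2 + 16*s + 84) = (s - 4)/(s - 6)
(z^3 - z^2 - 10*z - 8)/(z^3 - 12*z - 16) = (z + 1)/(z + 2)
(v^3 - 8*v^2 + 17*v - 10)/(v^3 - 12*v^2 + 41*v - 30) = (v - 2)/(v - 6)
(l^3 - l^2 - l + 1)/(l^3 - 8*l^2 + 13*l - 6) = (l + 1)/(l - 6)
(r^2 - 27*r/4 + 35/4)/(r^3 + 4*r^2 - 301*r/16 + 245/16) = 4*(r - 5)/(4*r^2 + 23*r - 35)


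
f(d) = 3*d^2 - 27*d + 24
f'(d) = 6*d - 27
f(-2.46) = 108.57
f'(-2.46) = -41.76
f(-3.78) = 168.93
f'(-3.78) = -49.68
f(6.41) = -25.81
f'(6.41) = 11.46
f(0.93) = 1.48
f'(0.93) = -21.42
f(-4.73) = 218.83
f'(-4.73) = -55.38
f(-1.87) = 84.98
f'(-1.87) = -38.22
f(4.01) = -36.03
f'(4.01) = -2.94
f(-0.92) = 51.38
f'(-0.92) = -32.52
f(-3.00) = 132.00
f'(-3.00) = -45.00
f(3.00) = -30.00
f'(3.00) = -9.00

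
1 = 1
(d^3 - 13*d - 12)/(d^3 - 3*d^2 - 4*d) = (d + 3)/d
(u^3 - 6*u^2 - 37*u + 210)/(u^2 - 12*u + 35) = u + 6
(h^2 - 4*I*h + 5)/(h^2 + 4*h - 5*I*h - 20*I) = (h + I)/(h + 4)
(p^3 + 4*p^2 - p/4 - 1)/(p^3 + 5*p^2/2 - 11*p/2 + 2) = (p + 1/2)/(p - 1)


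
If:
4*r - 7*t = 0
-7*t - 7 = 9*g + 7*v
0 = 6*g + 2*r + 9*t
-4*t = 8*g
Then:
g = 0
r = 0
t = 0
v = -1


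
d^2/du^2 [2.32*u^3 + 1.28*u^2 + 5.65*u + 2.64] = 13.92*u + 2.56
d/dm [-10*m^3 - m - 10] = -30*m^2 - 1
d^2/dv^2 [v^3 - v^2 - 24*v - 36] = 6*v - 2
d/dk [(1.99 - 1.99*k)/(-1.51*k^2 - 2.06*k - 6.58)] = (3.0049*k^2 + 4.0994*k + 13.0942)*(1.51*k^2 + 2.06*k - (k - 1)*(3.02*k + 2.06) + 6.58)/(1.51*k^2 + 2.06*k + 6.58)^3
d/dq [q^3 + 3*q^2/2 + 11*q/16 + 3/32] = 3*q^2 + 3*q + 11/16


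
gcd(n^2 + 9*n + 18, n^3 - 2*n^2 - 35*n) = 1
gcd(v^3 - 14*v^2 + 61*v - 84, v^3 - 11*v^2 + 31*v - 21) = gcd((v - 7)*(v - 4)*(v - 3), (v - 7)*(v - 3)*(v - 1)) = v^2 - 10*v + 21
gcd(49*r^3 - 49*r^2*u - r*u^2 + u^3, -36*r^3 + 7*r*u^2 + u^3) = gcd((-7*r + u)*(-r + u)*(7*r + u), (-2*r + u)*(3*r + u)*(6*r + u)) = 1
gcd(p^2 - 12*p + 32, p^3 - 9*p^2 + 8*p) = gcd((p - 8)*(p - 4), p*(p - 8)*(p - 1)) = p - 8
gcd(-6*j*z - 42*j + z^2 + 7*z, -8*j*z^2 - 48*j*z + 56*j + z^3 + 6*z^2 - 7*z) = z + 7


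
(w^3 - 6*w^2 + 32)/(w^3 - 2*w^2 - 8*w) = (w - 4)/w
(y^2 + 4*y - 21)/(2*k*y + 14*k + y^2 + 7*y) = (y - 3)/(2*k + y)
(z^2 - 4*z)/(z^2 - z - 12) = z/(z + 3)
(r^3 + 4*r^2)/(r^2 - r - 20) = r^2/(r - 5)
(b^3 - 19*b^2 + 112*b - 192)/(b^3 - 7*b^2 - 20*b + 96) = (b - 8)/(b + 4)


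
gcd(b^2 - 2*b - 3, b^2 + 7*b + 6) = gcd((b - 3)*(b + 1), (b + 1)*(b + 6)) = b + 1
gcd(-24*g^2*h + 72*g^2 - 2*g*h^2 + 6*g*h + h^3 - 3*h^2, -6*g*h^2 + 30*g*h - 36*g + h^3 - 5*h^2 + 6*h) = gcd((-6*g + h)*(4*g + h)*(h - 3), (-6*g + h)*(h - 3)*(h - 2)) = 6*g*h - 18*g - h^2 + 3*h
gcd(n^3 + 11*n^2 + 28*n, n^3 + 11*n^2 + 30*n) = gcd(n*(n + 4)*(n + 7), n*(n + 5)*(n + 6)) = n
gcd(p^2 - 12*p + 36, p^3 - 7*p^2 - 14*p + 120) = p - 6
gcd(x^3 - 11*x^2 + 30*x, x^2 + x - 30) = x - 5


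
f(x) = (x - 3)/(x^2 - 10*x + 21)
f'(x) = (10 - 2*x)*(x - 3)/(x^2 - 10*x + 21)^2 + 1/(x^2 - 10*x + 21) = -1/(x^2 - 14*x + 49)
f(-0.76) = -0.13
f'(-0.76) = -0.02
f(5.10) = -0.53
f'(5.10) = -0.28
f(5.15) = -0.54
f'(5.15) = -0.29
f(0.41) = -0.15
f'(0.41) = -0.02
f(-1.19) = -0.12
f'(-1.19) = -0.01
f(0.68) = -0.16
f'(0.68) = -0.03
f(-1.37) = -0.12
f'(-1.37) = -0.01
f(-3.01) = -0.10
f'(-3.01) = -0.01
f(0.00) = -0.14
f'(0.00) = -0.02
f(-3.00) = -0.10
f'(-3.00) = -0.01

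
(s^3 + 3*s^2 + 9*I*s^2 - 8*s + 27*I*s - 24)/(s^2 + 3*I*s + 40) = (s^2 + s*(3 + I) + 3*I)/(s - 5*I)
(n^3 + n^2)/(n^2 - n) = n*(n + 1)/(n - 1)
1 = 1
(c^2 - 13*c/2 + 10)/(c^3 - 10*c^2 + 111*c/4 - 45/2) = 2*(c - 4)/(2*c^2 - 15*c + 18)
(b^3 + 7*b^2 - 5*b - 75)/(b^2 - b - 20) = (-b^3 - 7*b^2 + 5*b + 75)/(-b^2 + b + 20)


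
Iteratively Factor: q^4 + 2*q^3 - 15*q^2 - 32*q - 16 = (q + 1)*(q^3 + q^2 - 16*q - 16) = (q - 4)*(q + 1)*(q^2 + 5*q + 4) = (q - 4)*(q + 1)^2*(q + 4)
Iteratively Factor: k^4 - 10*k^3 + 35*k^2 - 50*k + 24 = (k - 4)*(k^3 - 6*k^2 + 11*k - 6) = (k - 4)*(k - 2)*(k^2 - 4*k + 3) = (k - 4)*(k - 3)*(k - 2)*(k - 1)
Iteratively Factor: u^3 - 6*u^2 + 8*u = (u)*(u^2 - 6*u + 8) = u*(u - 4)*(u - 2)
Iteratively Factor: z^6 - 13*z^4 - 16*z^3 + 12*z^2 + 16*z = (z)*(z^5 - 13*z^3 - 16*z^2 + 12*z + 16) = z*(z + 2)*(z^4 - 2*z^3 - 9*z^2 + 2*z + 8) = z*(z + 2)^2*(z^3 - 4*z^2 - z + 4) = z*(z - 1)*(z + 2)^2*(z^2 - 3*z - 4) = z*(z - 1)*(z + 1)*(z + 2)^2*(z - 4)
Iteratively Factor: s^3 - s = (s - 1)*(s^2 + s) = s*(s - 1)*(s + 1)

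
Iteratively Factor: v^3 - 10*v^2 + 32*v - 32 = (v - 2)*(v^2 - 8*v + 16) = (v - 4)*(v - 2)*(v - 4)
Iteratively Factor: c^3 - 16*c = (c)*(c^2 - 16) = c*(c + 4)*(c - 4)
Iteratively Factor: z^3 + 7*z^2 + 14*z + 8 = (z + 1)*(z^2 + 6*z + 8) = (z + 1)*(z + 2)*(z + 4)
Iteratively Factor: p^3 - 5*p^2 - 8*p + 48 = (p - 4)*(p^2 - p - 12) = (p - 4)*(p + 3)*(p - 4)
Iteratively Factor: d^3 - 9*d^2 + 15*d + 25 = (d - 5)*(d^2 - 4*d - 5) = (d - 5)*(d + 1)*(d - 5)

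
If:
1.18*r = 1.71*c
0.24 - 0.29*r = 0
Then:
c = 0.57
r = 0.83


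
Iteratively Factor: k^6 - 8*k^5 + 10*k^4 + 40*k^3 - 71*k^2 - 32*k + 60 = (k - 3)*(k^5 - 5*k^4 - 5*k^3 + 25*k^2 + 4*k - 20) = (k - 3)*(k + 1)*(k^4 - 6*k^3 + k^2 + 24*k - 20) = (k - 3)*(k + 1)*(k + 2)*(k^3 - 8*k^2 + 17*k - 10) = (k - 3)*(k - 2)*(k + 1)*(k + 2)*(k^2 - 6*k + 5) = (k - 5)*(k - 3)*(k - 2)*(k + 1)*(k + 2)*(k - 1)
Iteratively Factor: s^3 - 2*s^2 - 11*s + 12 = (s - 4)*(s^2 + 2*s - 3) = (s - 4)*(s + 3)*(s - 1)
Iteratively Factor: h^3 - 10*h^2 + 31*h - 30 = (h - 3)*(h^2 - 7*h + 10) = (h - 5)*(h - 3)*(h - 2)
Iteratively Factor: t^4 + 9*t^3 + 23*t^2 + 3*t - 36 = (t + 3)*(t^3 + 6*t^2 + 5*t - 12) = (t - 1)*(t + 3)*(t^2 + 7*t + 12) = (t - 1)*(t + 3)*(t + 4)*(t + 3)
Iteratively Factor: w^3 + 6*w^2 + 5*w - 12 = (w + 4)*(w^2 + 2*w - 3) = (w + 3)*(w + 4)*(w - 1)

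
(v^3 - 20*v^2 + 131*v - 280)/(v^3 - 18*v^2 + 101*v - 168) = (v - 5)/(v - 3)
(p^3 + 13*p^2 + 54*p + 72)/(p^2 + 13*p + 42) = (p^2 + 7*p + 12)/(p + 7)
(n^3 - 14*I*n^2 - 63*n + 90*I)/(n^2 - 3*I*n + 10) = (n^2 - 9*I*n - 18)/(n + 2*I)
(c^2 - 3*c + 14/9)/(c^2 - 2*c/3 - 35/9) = (3*c - 2)/(3*c + 5)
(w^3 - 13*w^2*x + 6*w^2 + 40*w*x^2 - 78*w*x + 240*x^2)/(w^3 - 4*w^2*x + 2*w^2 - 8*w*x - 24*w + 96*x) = (-w^2 + 13*w*x - 40*x^2)/(-w^2 + 4*w*x + 4*w - 16*x)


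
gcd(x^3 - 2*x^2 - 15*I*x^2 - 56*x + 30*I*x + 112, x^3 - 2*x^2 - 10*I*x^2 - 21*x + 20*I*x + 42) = x^2 + x*(-2 - 7*I) + 14*I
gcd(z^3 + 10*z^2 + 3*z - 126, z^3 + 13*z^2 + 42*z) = z^2 + 13*z + 42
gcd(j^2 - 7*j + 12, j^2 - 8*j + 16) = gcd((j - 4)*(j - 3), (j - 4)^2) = j - 4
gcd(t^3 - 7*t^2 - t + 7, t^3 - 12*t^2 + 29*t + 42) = t^2 - 6*t - 7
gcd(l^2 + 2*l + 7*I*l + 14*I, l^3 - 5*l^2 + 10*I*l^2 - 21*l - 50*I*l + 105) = l + 7*I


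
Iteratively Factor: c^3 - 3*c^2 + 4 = (c - 2)*(c^2 - c - 2) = (c - 2)*(c + 1)*(c - 2)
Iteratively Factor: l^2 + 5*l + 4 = (l + 1)*(l + 4)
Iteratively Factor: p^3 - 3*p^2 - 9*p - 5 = (p + 1)*(p^2 - 4*p - 5) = (p + 1)^2*(p - 5)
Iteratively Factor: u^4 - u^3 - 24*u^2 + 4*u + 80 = (u + 4)*(u^3 - 5*u^2 - 4*u + 20) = (u - 5)*(u + 4)*(u^2 - 4) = (u - 5)*(u + 2)*(u + 4)*(u - 2)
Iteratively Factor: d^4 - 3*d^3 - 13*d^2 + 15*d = (d)*(d^3 - 3*d^2 - 13*d + 15) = d*(d - 5)*(d^2 + 2*d - 3) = d*(d - 5)*(d - 1)*(d + 3)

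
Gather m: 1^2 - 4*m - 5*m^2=-5*m^2 - 4*m + 1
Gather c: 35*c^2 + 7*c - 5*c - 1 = 35*c^2 + 2*c - 1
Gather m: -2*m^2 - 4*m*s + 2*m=-2*m^2 + m*(2 - 4*s)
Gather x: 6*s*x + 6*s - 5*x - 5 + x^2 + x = 6*s + x^2 + x*(6*s - 4) - 5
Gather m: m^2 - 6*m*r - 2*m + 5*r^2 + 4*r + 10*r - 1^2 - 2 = m^2 + m*(-6*r - 2) + 5*r^2 + 14*r - 3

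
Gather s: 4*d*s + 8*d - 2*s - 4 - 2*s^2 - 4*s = 8*d - 2*s^2 + s*(4*d - 6) - 4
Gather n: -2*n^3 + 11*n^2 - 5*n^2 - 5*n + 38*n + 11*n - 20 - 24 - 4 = -2*n^3 + 6*n^2 + 44*n - 48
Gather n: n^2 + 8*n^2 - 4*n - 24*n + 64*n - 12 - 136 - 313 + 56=9*n^2 + 36*n - 405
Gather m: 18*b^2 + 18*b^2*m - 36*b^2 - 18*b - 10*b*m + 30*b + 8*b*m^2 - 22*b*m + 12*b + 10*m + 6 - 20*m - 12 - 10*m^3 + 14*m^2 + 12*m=-18*b^2 + 24*b - 10*m^3 + m^2*(8*b + 14) + m*(18*b^2 - 32*b + 2) - 6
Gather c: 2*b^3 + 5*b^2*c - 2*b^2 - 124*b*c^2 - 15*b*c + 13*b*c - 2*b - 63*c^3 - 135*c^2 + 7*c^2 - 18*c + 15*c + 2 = 2*b^3 - 2*b^2 - 2*b - 63*c^3 + c^2*(-124*b - 128) + c*(5*b^2 - 2*b - 3) + 2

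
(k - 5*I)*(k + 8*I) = k^2 + 3*I*k + 40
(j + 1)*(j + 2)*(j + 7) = j^3 + 10*j^2 + 23*j + 14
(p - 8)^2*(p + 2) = p^3 - 14*p^2 + 32*p + 128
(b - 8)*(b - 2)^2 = b^3 - 12*b^2 + 36*b - 32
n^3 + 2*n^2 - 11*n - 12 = (n - 3)*(n + 1)*(n + 4)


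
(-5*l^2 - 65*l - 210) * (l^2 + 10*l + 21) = -5*l^4 - 115*l^3 - 965*l^2 - 3465*l - 4410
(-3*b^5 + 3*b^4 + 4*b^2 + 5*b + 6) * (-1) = 3*b^5 - 3*b^4 - 4*b^2 - 5*b - 6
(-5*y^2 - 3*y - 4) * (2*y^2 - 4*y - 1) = -10*y^4 + 14*y^3 + 9*y^2 + 19*y + 4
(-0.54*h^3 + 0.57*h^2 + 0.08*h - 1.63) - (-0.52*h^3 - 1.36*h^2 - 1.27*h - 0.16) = -0.02*h^3 + 1.93*h^2 + 1.35*h - 1.47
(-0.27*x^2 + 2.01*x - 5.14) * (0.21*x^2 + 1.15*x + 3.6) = -0.0567*x^4 + 0.1116*x^3 + 0.2601*x^2 + 1.325*x - 18.504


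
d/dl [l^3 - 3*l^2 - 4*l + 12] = 3*l^2 - 6*l - 4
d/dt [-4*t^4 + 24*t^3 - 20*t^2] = 8*t*(-2*t^2 + 9*t - 5)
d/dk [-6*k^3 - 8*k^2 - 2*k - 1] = -18*k^2 - 16*k - 2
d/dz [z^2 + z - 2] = 2*z + 1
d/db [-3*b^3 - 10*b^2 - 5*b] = -9*b^2 - 20*b - 5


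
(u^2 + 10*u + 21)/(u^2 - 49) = (u + 3)/(u - 7)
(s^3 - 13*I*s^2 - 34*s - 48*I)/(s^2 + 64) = (s^2 - 5*I*s + 6)/(s + 8*I)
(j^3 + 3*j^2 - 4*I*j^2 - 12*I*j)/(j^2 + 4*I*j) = (j^2 + j*(3 - 4*I) - 12*I)/(j + 4*I)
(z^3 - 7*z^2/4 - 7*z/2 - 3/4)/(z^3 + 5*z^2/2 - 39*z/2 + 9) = (4*z^2 + 5*z + 1)/(2*(2*z^2 + 11*z - 6))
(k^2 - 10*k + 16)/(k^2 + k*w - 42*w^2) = (k^2 - 10*k + 16)/(k^2 + k*w - 42*w^2)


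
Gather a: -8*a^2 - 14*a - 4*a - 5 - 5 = -8*a^2 - 18*a - 10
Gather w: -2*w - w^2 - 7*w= -w^2 - 9*w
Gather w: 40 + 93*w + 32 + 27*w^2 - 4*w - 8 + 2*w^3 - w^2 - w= 2*w^3 + 26*w^2 + 88*w + 64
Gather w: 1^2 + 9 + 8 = 18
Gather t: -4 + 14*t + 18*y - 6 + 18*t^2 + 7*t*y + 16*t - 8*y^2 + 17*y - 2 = 18*t^2 + t*(7*y + 30) - 8*y^2 + 35*y - 12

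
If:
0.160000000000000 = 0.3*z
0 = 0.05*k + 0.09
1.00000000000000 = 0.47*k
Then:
No Solution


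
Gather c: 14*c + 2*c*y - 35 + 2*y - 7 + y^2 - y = c*(2*y + 14) + y^2 + y - 42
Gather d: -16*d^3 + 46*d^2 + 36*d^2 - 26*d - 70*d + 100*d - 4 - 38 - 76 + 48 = -16*d^3 + 82*d^2 + 4*d - 70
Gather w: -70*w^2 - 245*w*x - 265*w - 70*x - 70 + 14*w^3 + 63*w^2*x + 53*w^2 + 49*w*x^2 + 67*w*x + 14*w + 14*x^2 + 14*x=14*w^3 + w^2*(63*x - 17) + w*(49*x^2 - 178*x - 251) + 14*x^2 - 56*x - 70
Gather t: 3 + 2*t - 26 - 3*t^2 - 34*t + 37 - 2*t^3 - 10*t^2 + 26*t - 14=-2*t^3 - 13*t^2 - 6*t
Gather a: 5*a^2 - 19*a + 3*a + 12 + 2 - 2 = 5*a^2 - 16*a + 12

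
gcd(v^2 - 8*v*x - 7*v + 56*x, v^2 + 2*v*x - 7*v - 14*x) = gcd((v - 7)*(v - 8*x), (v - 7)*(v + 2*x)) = v - 7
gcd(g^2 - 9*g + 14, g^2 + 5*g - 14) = g - 2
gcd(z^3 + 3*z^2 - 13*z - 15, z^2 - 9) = z - 3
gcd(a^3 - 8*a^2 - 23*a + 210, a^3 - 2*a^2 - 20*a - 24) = a - 6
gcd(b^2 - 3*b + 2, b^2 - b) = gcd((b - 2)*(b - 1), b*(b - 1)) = b - 1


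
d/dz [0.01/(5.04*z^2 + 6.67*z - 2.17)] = (-0.1008*z - 0.0667)/(5.04*z^2 + 6.67*z - 2.17)^2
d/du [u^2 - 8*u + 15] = 2*u - 8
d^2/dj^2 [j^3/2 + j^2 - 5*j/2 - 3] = 3*j + 2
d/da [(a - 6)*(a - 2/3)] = 2*a - 20/3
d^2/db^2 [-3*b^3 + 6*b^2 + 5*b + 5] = 12 - 18*b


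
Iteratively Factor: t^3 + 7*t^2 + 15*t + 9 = (t + 3)*(t^2 + 4*t + 3) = (t + 3)^2*(t + 1)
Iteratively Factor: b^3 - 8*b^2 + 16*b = (b)*(b^2 - 8*b + 16) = b*(b - 4)*(b - 4)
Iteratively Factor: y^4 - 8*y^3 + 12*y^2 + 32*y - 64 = (y - 2)*(y^3 - 6*y^2 + 32) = (y - 4)*(y - 2)*(y^2 - 2*y - 8) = (y - 4)^2*(y - 2)*(y + 2)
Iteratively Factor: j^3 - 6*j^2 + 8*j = (j - 2)*(j^2 - 4*j) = (j - 4)*(j - 2)*(j)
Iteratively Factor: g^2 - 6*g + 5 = (g - 5)*(g - 1)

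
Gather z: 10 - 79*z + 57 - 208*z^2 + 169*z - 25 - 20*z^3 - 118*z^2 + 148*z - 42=-20*z^3 - 326*z^2 + 238*z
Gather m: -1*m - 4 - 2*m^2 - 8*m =-2*m^2 - 9*m - 4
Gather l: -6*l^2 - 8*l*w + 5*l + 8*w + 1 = -6*l^2 + l*(5 - 8*w) + 8*w + 1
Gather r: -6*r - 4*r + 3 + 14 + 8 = 25 - 10*r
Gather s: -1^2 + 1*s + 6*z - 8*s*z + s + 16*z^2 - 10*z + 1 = s*(2 - 8*z) + 16*z^2 - 4*z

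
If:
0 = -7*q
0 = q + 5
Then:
No Solution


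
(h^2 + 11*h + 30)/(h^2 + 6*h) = (h + 5)/h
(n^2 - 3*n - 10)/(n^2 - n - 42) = (-n^2 + 3*n + 10)/(-n^2 + n + 42)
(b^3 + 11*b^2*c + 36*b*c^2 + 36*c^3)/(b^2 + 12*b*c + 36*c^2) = (b^2 + 5*b*c + 6*c^2)/(b + 6*c)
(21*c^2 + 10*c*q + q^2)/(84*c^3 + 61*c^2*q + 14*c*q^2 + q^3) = 1/(4*c + q)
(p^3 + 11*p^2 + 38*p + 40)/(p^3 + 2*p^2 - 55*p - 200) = (p^2 + 6*p + 8)/(p^2 - 3*p - 40)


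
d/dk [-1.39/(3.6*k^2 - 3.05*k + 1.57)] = (10.008*k - 4.2395)/(3.6*k^2 - 3.05*k + 1.57)^2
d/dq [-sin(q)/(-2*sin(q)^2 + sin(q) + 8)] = (cos(2*q) - 9)*cos(q)/(sin(q) + cos(2*q) + 7)^2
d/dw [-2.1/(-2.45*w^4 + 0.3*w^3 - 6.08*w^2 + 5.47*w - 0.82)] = (-20.58*w^3 + 1.89*w^2 - 25.536*w + 11.487)/(2.45*w^4 - 0.3*w^3 + 6.08*w^2 - 5.47*w + 0.82)^2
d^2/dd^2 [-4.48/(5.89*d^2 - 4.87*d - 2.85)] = (-310.841216*d^2 + 257.011328*d + 4.48*(11.78*d - 4.87)*(23.56*d - 9.74) + 150.40704)/(-5.89*d^2 + 4.87*d + 2.85)^3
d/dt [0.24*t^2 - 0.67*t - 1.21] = 0.48*t - 0.67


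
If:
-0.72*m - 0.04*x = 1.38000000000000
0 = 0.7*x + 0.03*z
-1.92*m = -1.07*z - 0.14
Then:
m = -1.93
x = 0.15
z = -3.59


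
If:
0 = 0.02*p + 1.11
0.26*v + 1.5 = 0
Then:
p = -55.50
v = -5.77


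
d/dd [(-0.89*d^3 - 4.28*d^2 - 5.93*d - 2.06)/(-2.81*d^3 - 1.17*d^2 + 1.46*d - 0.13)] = (-10.9855*d^4 - 35.9254*d^3 - 30.2056*d^2 - 3.7076*d + 3.7785)/(7.8961*d^6 + 6.5754*d^5 - 6.8363*d^4 - 2.6858*d^3 + 2.4358*d^2 - 0.3796*d + 0.0169)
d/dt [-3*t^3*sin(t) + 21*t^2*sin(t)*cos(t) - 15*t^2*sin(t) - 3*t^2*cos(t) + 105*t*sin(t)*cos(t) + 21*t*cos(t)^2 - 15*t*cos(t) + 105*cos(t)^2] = -3*t^3*cos(t) - 6*t^2*sin(t) - 15*t^2*cos(t) + 21*t^2*cos(2*t) - 15*t*sin(t) - 6*t*cos(t) + 105*t*cos(2*t) - 105*sin(2*t)/2 - 15*cos(t) + 21*cos(2*t)/2 + 21/2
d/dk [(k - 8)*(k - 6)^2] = (k - 6)*(3*k - 22)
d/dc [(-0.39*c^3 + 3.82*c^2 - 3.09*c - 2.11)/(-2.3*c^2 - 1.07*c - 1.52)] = (0.897*c^4 + 0.834599999999998*c^3 - 9.416*c^2 - 21.3188*c + 2.4391)/(5.29*c^4 + 4.922*c^3 + 8.1369*c^2 + 3.2528*c + 2.3104)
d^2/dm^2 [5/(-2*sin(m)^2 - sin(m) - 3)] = 5*(16*sin(m)^4 + 6*sin(m)^3 - 47*sin(m)^2 - 15*sin(m) + 10)/(sin(m) - cos(2*m) + 4)^3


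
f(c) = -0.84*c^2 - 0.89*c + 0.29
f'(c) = -1.68*c - 0.89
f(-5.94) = -24.06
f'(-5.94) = 9.09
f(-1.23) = 0.11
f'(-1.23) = 1.18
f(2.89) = -9.30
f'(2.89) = -5.75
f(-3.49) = -6.84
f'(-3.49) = 4.97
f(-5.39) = -19.32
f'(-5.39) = 8.17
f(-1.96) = -1.19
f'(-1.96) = 2.40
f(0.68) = -0.70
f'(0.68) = -2.03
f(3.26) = -11.54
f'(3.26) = -6.37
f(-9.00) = -59.74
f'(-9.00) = 14.23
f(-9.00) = -59.74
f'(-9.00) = 14.23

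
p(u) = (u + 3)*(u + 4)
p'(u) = 2*u + 7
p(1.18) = 21.65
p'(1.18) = 9.36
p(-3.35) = -0.23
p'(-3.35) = 0.30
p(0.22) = 13.59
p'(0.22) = 7.44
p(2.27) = 33.04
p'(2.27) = 11.54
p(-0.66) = 7.82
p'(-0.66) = 5.68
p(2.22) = 32.47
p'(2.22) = 11.44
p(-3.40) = -0.24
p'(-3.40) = 0.20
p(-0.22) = 10.51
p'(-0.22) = 6.56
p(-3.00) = 0.00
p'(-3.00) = 1.00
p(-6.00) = 6.00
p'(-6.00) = -5.00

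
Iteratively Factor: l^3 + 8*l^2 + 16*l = (l + 4)*(l^2 + 4*l) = l*(l + 4)*(l + 4)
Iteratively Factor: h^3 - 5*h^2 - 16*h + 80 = (h - 5)*(h^2 - 16) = (h - 5)*(h + 4)*(h - 4)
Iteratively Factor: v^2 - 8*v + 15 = (v - 3)*(v - 5)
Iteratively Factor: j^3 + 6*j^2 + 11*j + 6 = (j + 2)*(j^2 + 4*j + 3) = (j + 2)*(j + 3)*(j + 1)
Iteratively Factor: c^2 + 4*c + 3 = (c + 1)*(c + 3)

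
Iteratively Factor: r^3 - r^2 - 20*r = (r - 5)*(r^2 + 4*r) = r*(r - 5)*(r + 4)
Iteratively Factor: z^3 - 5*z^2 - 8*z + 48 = (z - 4)*(z^2 - z - 12) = (z - 4)*(z + 3)*(z - 4)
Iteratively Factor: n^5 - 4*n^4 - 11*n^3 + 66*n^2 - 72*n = (n - 2)*(n^4 - 2*n^3 - 15*n^2 + 36*n) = (n - 3)*(n - 2)*(n^3 + n^2 - 12*n) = n*(n - 3)*(n - 2)*(n^2 + n - 12) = n*(n - 3)^2*(n - 2)*(n + 4)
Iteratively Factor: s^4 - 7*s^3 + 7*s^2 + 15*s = (s - 5)*(s^3 - 2*s^2 - 3*s) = s*(s - 5)*(s^2 - 2*s - 3) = s*(s - 5)*(s + 1)*(s - 3)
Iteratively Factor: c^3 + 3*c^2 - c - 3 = (c + 1)*(c^2 + 2*c - 3) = (c + 1)*(c + 3)*(c - 1)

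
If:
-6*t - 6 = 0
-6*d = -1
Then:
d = 1/6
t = -1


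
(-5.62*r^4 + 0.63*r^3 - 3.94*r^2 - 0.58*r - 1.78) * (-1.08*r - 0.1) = 6.0696*r^5 - 0.1184*r^4 + 4.1922*r^3 + 1.0204*r^2 + 1.9804*r + 0.178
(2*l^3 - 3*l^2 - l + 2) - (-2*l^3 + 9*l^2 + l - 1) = 4*l^3 - 12*l^2 - 2*l + 3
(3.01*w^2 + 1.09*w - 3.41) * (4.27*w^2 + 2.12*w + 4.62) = 12.8527*w^4 + 11.0355*w^3 + 1.6563*w^2 - 2.1934*w - 15.7542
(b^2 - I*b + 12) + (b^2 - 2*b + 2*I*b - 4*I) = 2*b^2 - 2*b + I*b + 12 - 4*I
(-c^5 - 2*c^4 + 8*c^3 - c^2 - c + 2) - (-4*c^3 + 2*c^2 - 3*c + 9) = -c^5 - 2*c^4 + 12*c^3 - 3*c^2 + 2*c - 7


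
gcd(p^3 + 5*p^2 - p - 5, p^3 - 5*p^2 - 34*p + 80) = p + 5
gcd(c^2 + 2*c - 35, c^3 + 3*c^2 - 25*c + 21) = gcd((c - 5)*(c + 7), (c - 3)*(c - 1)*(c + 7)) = c + 7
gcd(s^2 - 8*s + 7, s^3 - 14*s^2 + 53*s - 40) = s - 1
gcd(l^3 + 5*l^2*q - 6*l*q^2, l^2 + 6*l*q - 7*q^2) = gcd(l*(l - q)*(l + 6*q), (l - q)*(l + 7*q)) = -l + q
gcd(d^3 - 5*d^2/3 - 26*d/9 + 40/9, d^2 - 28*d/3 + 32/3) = d - 4/3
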